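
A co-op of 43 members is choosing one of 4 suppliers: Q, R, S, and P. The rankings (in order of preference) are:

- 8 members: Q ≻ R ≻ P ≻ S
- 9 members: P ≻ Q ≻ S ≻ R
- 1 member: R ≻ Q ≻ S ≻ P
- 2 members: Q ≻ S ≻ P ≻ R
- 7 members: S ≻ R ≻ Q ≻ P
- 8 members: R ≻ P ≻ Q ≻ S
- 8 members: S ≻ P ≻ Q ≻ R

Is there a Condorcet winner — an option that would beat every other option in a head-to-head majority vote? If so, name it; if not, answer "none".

Checking pairwise contests:
P beats Q 25–18.
Q beats R 27–16.
Q beats S 28–15.
R beats P 24–19.
Every option loses at least one head-to-head, so there is no Condorcet winner.

none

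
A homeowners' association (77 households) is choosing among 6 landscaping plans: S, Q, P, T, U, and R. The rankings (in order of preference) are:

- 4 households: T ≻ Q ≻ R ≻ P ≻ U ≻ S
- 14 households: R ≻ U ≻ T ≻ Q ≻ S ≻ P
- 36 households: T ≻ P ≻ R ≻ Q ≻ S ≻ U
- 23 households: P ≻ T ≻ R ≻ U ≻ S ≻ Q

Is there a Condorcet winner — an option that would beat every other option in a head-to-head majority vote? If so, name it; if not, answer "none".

T

T vs S: 77–0 for T.
T vs Q: 77–0 for T.
T vs P: 54–23 for T.
T vs U: 63–14 for T.
T vs R: 63–14 for T.
T beats every other option head-to-head.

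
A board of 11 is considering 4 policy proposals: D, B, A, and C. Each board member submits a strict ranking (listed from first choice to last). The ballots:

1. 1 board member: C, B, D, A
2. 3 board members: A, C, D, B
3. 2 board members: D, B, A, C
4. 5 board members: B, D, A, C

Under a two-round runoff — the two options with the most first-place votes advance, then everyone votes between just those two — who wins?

Round 1 first-place votes: D 2, B 5, A 3, C 1.
B and A advance.
Runoff: B is preferred to A by 8 voters; A by 3.
B wins the runoff.

B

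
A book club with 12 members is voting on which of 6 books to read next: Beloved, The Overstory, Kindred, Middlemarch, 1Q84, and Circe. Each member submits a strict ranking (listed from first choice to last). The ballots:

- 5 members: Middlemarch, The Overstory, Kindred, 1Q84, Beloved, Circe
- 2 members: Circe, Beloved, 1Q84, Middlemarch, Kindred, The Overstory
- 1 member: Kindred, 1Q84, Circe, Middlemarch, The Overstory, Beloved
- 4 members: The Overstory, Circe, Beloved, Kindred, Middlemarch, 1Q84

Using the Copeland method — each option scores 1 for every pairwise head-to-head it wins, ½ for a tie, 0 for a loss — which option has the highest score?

The Overstory

Beloved: ties Kindred, Middlemarch, and 1Q84; loses to The Overstory and Circe → score 1.5.
The Overstory: beats Beloved, Kindred, 1Q84, and Circe; loses to Middlemarch → score 4.
Kindred: beats 1Q84; ties Beloved and Circe; loses to The Overstory and Middlemarch → score 2.
Middlemarch: beats The Overstory, Kindred, and 1Q84; ties Beloved; loses to Circe → score 3.5.
1Q84: ties Beloved and Circe; loses to The Overstory, Kindred, and Middlemarch → score 1.
Circe: beats Beloved and Middlemarch; ties Kindred and 1Q84; loses to The Overstory → score 3.
The Overstory has the best pairwise record.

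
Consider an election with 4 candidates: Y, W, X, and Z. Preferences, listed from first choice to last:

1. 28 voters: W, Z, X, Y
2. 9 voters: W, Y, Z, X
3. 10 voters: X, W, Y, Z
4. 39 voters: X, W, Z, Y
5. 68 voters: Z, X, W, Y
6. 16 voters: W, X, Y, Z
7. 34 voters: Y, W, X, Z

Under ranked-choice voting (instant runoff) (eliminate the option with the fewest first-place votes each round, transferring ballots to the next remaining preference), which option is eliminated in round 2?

X

Round 1: Y 34, W 53, X 49, Z 68. Eliminate Y.
Round 2: W 87, X 49, Z 68. Eliminate X.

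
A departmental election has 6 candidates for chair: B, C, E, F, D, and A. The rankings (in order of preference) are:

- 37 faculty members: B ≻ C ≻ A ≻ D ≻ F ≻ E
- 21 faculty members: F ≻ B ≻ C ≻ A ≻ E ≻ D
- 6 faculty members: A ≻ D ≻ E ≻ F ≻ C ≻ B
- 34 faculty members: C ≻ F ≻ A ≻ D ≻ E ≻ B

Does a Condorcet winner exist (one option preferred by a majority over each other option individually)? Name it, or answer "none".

Checking pairwise contests:
F beats B 61–37.
B beats C 58–40.
B beats E 58–40.
C beats F 71–27.
B beats D 58–40.
B beats A 58–40.
Every option loses at least one head-to-head, so there is no Condorcet winner.

none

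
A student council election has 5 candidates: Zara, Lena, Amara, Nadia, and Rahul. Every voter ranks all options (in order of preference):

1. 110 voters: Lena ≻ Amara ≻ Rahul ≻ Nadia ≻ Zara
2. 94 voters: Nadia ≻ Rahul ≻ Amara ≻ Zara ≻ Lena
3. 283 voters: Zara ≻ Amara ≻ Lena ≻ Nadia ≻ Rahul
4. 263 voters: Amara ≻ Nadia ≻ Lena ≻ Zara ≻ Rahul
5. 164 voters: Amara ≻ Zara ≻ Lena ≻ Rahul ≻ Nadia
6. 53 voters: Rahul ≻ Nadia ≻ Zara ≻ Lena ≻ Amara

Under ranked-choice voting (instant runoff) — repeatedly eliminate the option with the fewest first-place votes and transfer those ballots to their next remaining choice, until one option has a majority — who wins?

Amara

Round 1: Zara 283, Lena 110, Amara 427, Nadia 94, Rahul 53. Eliminate Rahul.
Round 2: Zara 283, Lena 110, Amara 427, Nadia 147. Eliminate Lena.
Round 3: Zara 283, Amara 537, Nadia 147. Amara has a majority.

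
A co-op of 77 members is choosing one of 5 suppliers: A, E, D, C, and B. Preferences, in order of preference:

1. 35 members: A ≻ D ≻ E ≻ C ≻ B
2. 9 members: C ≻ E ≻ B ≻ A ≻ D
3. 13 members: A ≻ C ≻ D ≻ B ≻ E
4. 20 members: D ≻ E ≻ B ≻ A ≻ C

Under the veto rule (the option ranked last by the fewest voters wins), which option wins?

A

Last-place votes: A 0, E 13, D 9, C 20, B 35.
A is ranked last by the fewest voters, so A wins.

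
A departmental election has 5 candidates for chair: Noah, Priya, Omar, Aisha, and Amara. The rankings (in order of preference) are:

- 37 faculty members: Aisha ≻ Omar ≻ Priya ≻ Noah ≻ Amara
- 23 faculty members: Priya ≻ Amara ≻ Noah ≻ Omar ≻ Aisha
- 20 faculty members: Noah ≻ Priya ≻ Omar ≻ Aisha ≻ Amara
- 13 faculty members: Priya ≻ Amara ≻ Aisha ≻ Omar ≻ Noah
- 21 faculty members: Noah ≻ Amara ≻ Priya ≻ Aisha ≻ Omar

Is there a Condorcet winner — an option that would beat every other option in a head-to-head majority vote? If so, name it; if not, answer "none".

Priya

Priya vs Noah: 73–41 for Priya.
Priya vs Omar: 77–37 for Priya.
Priya vs Aisha: 77–37 for Priya.
Priya vs Amara: 93–21 for Priya.
Priya beats every other option head-to-head.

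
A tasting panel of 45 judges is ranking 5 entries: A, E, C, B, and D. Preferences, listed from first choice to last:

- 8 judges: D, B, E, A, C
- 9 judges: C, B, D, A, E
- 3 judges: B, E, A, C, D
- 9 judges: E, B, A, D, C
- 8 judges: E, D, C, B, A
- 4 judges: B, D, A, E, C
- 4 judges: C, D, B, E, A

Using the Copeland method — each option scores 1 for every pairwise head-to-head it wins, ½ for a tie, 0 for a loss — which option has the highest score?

A: beats C; loses to E, B, and D → score 1.
E: beats A and C; loses to B and D → score 2.
C: loses to A, E, B, and D → score 0.
B: beats A, E, C, and D → score 4.
D: beats A, E, and C; loses to B → score 3.
B has the best pairwise record.

B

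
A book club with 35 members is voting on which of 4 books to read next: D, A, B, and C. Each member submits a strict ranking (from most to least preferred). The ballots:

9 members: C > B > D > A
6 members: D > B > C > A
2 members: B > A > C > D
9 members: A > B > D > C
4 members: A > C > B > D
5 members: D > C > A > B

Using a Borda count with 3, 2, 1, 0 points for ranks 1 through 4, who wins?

B

D: 9·1 + 6·3 + 2·0 + 9·1 + 4·0 + 5·3 = 51
A: 9·0 + 6·0 + 2·2 + 9·3 + 4·3 + 5·1 = 48
B: 9·2 + 6·2 + 2·3 + 9·2 + 4·1 + 5·0 = 58
C: 9·3 + 6·1 + 2·1 + 9·0 + 4·2 + 5·2 = 53
B has the highest Borda score (58).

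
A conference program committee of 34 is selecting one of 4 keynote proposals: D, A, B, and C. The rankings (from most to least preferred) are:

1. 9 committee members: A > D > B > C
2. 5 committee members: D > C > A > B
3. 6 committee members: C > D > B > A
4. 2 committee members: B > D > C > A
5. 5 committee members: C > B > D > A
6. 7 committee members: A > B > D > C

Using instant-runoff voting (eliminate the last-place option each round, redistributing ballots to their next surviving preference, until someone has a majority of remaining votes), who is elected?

Round 1: D 5, A 16, B 2, C 11. Eliminate B.
Round 2: D 7, A 16, C 11. Eliminate D.
Round 3: A 16, C 18. C has a majority.

C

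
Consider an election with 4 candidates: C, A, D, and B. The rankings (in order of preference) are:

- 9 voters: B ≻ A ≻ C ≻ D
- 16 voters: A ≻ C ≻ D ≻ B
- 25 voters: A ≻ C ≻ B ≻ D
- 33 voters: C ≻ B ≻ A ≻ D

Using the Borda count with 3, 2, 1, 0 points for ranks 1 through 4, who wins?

C: 9·1 + 16·2 + 25·2 + 33·3 = 190
A: 9·2 + 16·3 + 25·3 + 33·1 = 174
D: 9·0 + 16·1 + 25·0 + 33·0 = 16
B: 9·3 + 16·0 + 25·1 + 33·2 = 118
C has the highest Borda score (190).

C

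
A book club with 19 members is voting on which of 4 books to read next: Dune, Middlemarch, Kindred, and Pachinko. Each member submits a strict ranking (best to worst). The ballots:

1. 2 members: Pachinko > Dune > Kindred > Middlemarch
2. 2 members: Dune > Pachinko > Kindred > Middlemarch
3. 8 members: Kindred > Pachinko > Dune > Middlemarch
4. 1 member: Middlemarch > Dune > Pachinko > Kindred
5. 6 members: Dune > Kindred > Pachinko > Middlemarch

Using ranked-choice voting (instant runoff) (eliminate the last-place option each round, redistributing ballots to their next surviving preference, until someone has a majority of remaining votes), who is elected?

Round 1: Dune 8, Middlemarch 1, Kindred 8, Pachinko 2. Eliminate Middlemarch.
Round 2: Dune 9, Kindred 8, Pachinko 2. Eliminate Pachinko.
Round 3: Dune 11, Kindred 8. Dune has a majority.

Dune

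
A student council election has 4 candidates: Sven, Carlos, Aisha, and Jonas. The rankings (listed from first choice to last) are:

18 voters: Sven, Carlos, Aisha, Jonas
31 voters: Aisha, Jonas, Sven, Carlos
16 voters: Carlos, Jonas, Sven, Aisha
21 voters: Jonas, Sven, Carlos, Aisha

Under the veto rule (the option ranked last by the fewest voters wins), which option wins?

Last-place votes: Sven 0, Carlos 31, Aisha 37, Jonas 18.
Sven is ranked last by the fewest voters, so Sven wins.

Sven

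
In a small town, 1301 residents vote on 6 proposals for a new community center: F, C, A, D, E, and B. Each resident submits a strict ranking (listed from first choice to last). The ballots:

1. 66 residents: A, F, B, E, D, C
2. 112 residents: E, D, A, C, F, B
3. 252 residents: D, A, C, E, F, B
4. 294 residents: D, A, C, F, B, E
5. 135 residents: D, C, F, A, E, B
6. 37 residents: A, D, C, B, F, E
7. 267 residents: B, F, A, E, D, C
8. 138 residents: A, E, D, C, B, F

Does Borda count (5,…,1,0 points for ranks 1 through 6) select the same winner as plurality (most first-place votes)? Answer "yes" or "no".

no

Borda — scores: F 2726, C 2789, A 4796, D 4748, E 2417, B 2039. Winner: A.
Plurality — first-place votes: F 0, C 0, A 241, D 681, E 112, B 267. Winner: D.
The two methods disagree.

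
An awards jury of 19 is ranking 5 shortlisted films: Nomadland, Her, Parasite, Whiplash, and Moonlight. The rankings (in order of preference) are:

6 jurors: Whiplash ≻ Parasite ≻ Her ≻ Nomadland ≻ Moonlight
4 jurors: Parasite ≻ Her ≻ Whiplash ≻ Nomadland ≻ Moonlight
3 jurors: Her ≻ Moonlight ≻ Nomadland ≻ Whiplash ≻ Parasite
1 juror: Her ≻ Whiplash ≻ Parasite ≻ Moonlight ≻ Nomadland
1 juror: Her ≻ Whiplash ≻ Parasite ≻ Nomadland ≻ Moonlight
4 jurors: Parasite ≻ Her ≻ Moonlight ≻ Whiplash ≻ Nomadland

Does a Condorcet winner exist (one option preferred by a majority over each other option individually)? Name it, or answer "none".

Checking pairwise contests:
Her beats Nomadland 19–0.
Parasite beats Her 14–5.
Whiplash beats Parasite 11–8.
Her beats Whiplash 13–6.
Nomadland beats Moonlight 11–8.
Every option loses at least one head-to-head, so there is no Condorcet winner.

none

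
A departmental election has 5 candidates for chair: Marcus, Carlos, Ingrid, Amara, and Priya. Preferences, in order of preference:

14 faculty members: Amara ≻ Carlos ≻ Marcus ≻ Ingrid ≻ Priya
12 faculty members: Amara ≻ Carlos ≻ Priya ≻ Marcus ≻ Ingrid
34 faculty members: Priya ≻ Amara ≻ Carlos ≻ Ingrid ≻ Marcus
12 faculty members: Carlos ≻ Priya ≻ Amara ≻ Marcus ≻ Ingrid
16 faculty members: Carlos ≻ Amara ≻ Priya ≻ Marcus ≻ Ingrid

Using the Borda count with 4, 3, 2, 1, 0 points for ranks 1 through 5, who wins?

Amara

Marcus: 14·2 + 12·1 + 34·0 + 12·1 + 16·1 = 68
Carlos: 14·3 + 12·3 + 34·2 + 12·4 + 16·4 = 258
Ingrid: 14·1 + 12·0 + 34·1 + 12·0 + 16·0 = 48
Amara: 14·4 + 12·4 + 34·3 + 12·2 + 16·3 = 278
Priya: 14·0 + 12·2 + 34·4 + 12·3 + 16·2 = 228
Amara has the highest Borda score (278).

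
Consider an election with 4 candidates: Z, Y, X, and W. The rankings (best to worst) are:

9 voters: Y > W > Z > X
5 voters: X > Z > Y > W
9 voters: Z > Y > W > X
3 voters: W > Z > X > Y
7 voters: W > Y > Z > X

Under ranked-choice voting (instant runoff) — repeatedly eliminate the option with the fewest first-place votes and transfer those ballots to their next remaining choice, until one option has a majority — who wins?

W

Round 1: Z 9, Y 9, X 5, W 10. Eliminate X.
Round 2: Z 14, Y 9, W 10. Eliminate Y.
Round 3: Z 14, W 19. W has a majority.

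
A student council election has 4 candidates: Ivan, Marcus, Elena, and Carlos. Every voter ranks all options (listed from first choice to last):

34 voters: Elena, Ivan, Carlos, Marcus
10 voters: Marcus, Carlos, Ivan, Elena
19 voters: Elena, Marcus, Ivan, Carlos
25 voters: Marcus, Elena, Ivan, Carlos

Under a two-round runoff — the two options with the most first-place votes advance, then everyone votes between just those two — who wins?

Round 1 first-place votes: Ivan 0, Marcus 35, Elena 53, Carlos 0.
Elena and Marcus advance.
Runoff: Elena is preferred to Marcus by 53 voters; Marcus by 35.
Elena wins the runoff.

Elena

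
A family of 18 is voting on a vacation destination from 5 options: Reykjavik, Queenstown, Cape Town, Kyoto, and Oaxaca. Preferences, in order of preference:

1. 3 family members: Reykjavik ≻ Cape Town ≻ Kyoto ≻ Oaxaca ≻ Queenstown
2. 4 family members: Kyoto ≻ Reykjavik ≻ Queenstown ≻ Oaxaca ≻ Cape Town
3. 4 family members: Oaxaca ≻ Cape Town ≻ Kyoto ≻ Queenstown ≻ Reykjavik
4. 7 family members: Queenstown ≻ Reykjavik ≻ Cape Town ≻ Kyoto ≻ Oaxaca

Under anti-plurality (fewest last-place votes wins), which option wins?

Last-place votes: Reykjavik 4, Queenstown 3, Cape Town 4, Kyoto 0, Oaxaca 7.
Kyoto is ranked last by the fewest voters, so Kyoto wins.

Kyoto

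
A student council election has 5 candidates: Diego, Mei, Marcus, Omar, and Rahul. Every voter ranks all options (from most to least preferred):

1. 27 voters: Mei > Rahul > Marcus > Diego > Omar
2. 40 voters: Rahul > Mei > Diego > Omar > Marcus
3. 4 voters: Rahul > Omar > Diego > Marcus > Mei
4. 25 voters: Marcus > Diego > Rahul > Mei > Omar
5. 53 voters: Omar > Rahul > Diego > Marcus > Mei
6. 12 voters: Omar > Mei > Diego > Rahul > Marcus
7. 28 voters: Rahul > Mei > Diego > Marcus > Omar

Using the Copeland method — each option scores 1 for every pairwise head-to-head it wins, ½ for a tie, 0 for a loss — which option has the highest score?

Diego: beats Marcus and Omar; loses to Mei and Rahul → score 2.
Mei: beats Diego, Marcus, and Omar; loses to Rahul → score 3.
Marcus: loses to Diego, Mei, Omar, and Rahul → score 0.
Omar: beats Marcus; loses to Diego, Mei, and Rahul → score 1.
Rahul: beats Diego, Mei, Marcus, and Omar → score 4.
Rahul has the best pairwise record.

Rahul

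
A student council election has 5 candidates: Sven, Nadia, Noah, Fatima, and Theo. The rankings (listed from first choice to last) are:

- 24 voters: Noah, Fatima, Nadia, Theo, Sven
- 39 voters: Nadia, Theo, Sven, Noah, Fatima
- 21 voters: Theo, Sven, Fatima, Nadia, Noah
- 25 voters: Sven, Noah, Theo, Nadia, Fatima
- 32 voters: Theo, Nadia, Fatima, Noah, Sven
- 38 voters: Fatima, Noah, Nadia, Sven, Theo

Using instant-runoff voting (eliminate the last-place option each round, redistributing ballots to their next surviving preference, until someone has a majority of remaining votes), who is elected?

Round 1: Sven 25, Nadia 39, Noah 24, Fatima 38, Theo 53. Eliminate Noah.
Round 2: Sven 25, Nadia 39, Fatima 62, Theo 53. Eliminate Sven.
Round 3: Nadia 39, Fatima 62, Theo 78. Eliminate Nadia.
Round 4: Fatima 62, Theo 117. Theo has a majority.

Theo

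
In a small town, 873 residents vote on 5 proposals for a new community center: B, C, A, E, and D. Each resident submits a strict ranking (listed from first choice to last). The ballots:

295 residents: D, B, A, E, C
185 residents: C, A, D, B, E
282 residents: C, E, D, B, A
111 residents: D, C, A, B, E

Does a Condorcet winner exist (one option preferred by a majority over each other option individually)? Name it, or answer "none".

C

C vs B: 578–295 for C.
C vs A: 578–295 for C.
C vs E: 578–295 for C.
C vs D: 467–406 for C.
C beats every other option head-to-head.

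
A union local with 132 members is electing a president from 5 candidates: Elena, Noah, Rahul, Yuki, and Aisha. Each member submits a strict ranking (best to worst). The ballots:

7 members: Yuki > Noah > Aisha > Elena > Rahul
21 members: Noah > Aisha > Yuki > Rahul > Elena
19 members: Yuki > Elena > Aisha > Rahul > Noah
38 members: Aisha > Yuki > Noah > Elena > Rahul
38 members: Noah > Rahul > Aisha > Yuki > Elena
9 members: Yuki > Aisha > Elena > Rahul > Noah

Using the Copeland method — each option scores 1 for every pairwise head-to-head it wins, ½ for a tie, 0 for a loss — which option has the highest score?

Aisha

Elena: beats Rahul; loses to Noah, Yuki, and Aisha → score 1.
Noah: beats Elena and Rahul; ties Aisha; loses to Yuki → score 2.5.
Rahul: loses to Elena, Noah, Yuki, and Aisha → score 0.
Yuki: beats Elena, Noah, and Rahul; loses to Aisha → score 3.
Aisha: beats Elena, Rahul, and Yuki; ties Noah → score 3.5.
Aisha has the best pairwise record.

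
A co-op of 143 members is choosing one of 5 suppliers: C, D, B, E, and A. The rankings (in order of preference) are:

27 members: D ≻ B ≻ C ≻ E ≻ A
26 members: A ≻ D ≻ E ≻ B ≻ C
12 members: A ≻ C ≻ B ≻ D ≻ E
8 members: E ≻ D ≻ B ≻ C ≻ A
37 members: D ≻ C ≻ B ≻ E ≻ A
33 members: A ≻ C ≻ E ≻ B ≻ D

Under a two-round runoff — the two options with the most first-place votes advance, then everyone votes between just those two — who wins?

D

Round 1 first-place votes: C 0, D 64, B 0, E 8, A 71.
A and D advance.
Runoff: A is preferred to D by 71 voters; D by 72.
D wins the runoff.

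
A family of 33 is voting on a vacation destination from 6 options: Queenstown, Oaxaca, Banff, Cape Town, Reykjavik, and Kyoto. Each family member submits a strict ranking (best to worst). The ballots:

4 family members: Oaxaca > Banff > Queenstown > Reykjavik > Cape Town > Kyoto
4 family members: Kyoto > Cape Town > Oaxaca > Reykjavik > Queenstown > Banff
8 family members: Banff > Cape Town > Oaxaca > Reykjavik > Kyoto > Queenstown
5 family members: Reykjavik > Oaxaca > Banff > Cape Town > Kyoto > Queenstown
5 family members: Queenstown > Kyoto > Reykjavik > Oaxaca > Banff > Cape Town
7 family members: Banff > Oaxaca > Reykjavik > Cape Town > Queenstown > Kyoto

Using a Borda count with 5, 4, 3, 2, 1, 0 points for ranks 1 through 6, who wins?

Queenstown: 4·3 + 4·1 + 8·0 + 5·0 + 5·5 + 7·1 = 48
Oaxaca: 4·5 + 4·3 + 8·3 + 5·4 + 5·2 + 7·4 = 114
Banff: 4·4 + 4·0 + 8·5 + 5·3 + 5·1 + 7·5 = 111
Cape Town: 4·1 + 4·4 + 8·4 + 5·2 + 5·0 + 7·2 = 76
Reykjavik: 4·2 + 4·2 + 8·2 + 5·5 + 5·3 + 7·3 = 93
Kyoto: 4·0 + 4·5 + 8·1 + 5·1 + 5·4 + 7·0 = 53
Oaxaca has the highest Borda score (114).

Oaxaca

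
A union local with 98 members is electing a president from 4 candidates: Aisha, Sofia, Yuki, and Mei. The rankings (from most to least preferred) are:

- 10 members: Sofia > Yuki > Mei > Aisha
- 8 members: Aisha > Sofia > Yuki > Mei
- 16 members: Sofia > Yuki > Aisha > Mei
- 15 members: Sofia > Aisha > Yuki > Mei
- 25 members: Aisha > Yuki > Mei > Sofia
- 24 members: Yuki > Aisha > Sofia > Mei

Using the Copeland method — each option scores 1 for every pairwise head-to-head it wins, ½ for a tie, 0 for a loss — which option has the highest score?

Yuki

Aisha: beats Sofia and Mei; loses to Yuki → score 2.
Sofia: beats Mei; ties Yuki; loses to Aisha → score 1.5.
Yuki: beats Aisha and Mei; ties Sofia → score 2.5.
Mei: loses to Aisha, Sofia, and Yuki → score 0.
Yuki has the best pairwise record.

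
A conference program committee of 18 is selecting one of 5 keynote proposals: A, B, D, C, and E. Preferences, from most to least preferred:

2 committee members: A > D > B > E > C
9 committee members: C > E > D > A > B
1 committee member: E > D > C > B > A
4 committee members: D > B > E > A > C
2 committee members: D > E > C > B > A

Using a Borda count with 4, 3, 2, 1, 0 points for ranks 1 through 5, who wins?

A: 2·4 + 9·1 + 1·0 + 4·1 + 2·0 = 21
B: 2·2 + 9·0 + 1·1 + 4·3 + 2·1 = 19
D: 2·3 + 9·2 + 1·3 + 4·4 + 2·4 = 51
C: 2·0 + 9·4 + 1·2 + 4·0 + 2·2 = 42
E: 2·1 + 9·3 + 1·4 + 4·2 + 2·3 = 47
D has the highest Borda score (51).

D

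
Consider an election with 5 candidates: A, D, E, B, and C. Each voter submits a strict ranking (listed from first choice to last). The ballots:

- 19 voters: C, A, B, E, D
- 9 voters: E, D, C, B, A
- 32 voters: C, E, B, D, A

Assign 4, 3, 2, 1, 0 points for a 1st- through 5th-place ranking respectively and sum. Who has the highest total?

C

A: 19·3 + 9·0 + 32·0 = 57
D: 19·0 + 9·3 + 32·1 = 59
E: 19·1 + 9·4 + 32·3 = 151
B: 19·2 + 9·1 + 32·2 = 111
C: 19·4 + 9·2 + 32·4 = 222
C has the highest Borda score (222).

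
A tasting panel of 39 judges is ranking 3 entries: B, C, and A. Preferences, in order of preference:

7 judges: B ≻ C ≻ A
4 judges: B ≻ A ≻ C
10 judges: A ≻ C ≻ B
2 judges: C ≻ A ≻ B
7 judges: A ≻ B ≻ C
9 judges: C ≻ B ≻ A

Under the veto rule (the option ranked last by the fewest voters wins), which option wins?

Last-place votes: B 12, C 11, A 16.
C is ranked last by the fewest voters, so C wins.

C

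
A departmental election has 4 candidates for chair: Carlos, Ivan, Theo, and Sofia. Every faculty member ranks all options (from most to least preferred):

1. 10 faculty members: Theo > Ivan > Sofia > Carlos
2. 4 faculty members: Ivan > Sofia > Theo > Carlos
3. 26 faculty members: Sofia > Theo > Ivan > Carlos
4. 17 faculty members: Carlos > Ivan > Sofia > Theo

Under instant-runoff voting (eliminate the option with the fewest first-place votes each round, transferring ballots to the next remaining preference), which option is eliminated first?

Round 1: Carlos 17, Ivan 4, Theo 10, Sofia 26. Eliminate Ivan.

Ivan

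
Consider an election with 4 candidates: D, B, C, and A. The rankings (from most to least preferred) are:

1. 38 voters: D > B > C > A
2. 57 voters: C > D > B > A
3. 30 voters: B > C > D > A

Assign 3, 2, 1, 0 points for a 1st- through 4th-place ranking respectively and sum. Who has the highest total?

C

D: 38·3 + 57·2 + 30·1 = 258
B: 38·2 + 57·1 + 30·3 = 223
C: 38·1 + 57·3 + 30·2 = 269
A: 38·0 + 57·0 + 30·0 = 0
C has the highest Borda score (269).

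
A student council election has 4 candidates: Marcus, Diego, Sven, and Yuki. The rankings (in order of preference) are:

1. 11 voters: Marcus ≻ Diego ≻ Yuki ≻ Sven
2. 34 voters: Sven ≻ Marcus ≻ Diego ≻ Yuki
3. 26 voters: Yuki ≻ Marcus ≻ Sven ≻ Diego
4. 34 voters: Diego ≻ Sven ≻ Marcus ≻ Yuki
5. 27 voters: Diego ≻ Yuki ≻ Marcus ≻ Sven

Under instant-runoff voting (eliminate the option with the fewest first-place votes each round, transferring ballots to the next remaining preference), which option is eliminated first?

Round 1: Marcus 11, Diego 61, Sven 34, Yuki 26. Eliminate Marcus.

Marcus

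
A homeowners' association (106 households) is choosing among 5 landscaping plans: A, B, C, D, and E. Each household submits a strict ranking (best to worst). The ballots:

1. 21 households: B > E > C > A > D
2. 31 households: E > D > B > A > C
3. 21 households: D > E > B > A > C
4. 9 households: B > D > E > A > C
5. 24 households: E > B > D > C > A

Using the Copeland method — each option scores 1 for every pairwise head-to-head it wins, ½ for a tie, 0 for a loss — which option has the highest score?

E

A: beats C; loses to B, D, and E → score 1.
B: beats A, C, and D; loses to E → score 3.
C: loses to A, B, D, and E → score 0.
D: beats A and C; loses to B and E → score 2.
E: beats A, B, C, and D → score 4.
E has the best pairwise record.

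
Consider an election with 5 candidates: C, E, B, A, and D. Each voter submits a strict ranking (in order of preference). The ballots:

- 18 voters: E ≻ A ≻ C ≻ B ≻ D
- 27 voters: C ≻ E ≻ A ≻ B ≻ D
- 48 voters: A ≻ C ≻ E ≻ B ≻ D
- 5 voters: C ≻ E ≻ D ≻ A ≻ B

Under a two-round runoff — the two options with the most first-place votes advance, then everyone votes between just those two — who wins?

Round 1 first-place votes: C 32, E 18, B 0, A 48, D 0.
A and C advance.
Runoff: A is preferred to C by 66 voters; C by 32.
A wins the runoff.

A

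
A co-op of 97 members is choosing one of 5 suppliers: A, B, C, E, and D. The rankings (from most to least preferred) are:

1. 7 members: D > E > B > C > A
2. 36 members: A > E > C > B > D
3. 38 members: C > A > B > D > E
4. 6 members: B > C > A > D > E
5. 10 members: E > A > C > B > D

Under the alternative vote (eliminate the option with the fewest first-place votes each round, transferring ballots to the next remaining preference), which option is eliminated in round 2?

D

Round 1: A 36, B 6, C 38, E 10, D 7. Eliminate B.
Round 2: A 36, C 44, E 10, D 7. Eliminate D.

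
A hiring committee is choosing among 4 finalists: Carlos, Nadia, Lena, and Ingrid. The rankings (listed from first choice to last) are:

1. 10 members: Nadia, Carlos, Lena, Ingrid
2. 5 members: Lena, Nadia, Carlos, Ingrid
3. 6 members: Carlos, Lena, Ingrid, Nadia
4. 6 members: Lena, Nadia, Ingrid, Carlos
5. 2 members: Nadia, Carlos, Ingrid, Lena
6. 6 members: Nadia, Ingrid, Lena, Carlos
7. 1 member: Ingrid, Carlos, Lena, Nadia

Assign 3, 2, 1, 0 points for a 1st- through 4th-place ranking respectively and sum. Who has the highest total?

Nadia

Carlos: 10·2 + 5·1 + 6·3 + 6·0 + 2·2 + 6·0 + 1·2 = 49
Nadia: 10·3 + 5·2 + 6·0 + 6·2 + 2·3 + 6·3 + 1·0 = 76
Lena: 10·1 + 5·3 + 6·2 + 6·3 + 2·0 + 6·1 + 1·1 = 62
Ingrid: 10·0 + 5·0 + 6·1 + 6·1 + 2·1 + 6·2 + 1·3 = 29
Nadia has the highest Borda score (76).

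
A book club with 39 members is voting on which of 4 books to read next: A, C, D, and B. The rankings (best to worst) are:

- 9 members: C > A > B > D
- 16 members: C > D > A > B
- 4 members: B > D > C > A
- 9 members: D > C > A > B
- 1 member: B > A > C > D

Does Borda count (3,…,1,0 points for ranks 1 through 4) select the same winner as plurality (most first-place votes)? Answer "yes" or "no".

Borda — scores: A 45, C 98, D 67, B 24. Winner: C.
Plurality — first-place votes: A 0, C 25, D 9, B 5. Winner: C.
The two methods agree.

yes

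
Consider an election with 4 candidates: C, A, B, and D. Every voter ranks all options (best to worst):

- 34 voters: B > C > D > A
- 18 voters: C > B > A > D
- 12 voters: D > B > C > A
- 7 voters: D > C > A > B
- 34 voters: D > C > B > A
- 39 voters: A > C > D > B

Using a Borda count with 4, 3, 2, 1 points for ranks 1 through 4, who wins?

C

C: 34·3 + 18·4 + 12·2 + 7·3 + 34·3 + 39·3 = 438
A: 34·1 + 18·2 + 12·1 + 7·2 + 34·1 + 39·4 = 286
B: 34·4 + 18·3 + 12·3 + 7·1 + 34·2 + 39·1 = 340
D: 34·2 + 18·1 + 12·4 + 7·4 + 34·4 + 39·2 = 376
C has the highest Borda score (438).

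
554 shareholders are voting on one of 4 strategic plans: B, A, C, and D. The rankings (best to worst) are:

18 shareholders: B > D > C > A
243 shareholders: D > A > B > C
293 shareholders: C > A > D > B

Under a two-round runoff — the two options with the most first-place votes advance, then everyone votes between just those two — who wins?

Round 1 first-place votes: B 18, A 0, C 293, D 243.
C and D advance.
Runoff: C is preferred to D by 293 voters; D by 261.
C wins the runoff.

C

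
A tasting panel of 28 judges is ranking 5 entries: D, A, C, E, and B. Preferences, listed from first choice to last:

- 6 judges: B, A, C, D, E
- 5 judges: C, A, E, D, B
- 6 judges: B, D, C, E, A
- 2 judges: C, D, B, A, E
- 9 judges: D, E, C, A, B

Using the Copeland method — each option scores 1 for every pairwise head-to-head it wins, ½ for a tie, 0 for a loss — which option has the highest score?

D: beats A, C, E, and B → score 4.
A: ties B; loses to D, C, and E → score 0.5.
C: beats A, E, and B; loses to D → score 3.
E: beats A; ties B; loses to D and C → score 1.5.
B: ties A and E; loses to D and C → score 1.
D has the best pairwise record.

D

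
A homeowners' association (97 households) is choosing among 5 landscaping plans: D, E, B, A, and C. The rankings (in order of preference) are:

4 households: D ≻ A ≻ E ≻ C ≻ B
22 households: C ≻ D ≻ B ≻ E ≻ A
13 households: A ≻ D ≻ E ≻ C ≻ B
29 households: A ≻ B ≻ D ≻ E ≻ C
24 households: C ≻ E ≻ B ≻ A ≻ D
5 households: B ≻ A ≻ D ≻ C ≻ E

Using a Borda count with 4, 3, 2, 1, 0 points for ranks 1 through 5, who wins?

A

D: 4·4 + 22·3 + 13·3 + 29·2 + 24·0 + 5·2 = 189
E: 4·2 + 22·1 + 13·2 + 29·1 + 24·3 + 5·0 = 157
B: 4·0 + 22·2 + 13·0 + 29·3 + 24·2 + 5·4 = 199
A: 4·3 + 22·0 + 13·4 + 29·4 + 24·1 + 5·3 = 219
C: 4·1 + 22·4 + 13·1 + 29·0 + 24·4 + 5·1 = 206
A has the highest Borda score (219).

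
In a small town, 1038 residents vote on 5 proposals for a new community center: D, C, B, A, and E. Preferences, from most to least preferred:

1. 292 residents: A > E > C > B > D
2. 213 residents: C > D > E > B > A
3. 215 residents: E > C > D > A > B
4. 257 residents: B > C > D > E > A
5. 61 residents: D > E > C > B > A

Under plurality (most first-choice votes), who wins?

A

First-place votes: D 61, C 213, B 257, A 292, E 215.
A has the most first-place votes.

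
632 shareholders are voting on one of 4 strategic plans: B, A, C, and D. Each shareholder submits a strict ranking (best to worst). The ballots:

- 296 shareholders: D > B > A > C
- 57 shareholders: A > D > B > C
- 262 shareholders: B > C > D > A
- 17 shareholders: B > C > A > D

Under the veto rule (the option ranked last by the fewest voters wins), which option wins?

B

Last-place votes: B 0, A 262, C 353, D 17.
B is ranked last by the fewest voters, so B wins.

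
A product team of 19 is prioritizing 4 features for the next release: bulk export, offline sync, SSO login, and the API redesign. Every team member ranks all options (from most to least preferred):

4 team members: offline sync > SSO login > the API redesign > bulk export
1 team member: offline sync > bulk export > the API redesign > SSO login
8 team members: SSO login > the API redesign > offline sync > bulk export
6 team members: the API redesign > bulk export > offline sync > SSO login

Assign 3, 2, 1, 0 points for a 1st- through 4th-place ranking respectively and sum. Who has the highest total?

the API redesign

bulk export: 4·0 + 1·2 + 8·0 + 6·2 = 14
offline sync: 4·3 + 1·3 + 8·1 + 6·1 = 29
SSO login: 4·2 + 1·0 + 8·3 + 6·0 = 32
the API redesign: 4·1 + 1·1 + 8·2 + 6·3 = 39
the API redesign has the highest Borda score (39).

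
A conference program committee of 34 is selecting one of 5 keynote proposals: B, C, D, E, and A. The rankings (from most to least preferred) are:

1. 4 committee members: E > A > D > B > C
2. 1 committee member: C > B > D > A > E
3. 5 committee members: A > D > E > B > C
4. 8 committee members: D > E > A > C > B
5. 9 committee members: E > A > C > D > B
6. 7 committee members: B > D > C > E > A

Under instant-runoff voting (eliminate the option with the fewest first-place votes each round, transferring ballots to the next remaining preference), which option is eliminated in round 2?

Round 1: B 7, C 1, D 8, E 13, A 5. Eliminate C.
Round 2: B 8, D 8, E 13, A 5. Eliminate A.

A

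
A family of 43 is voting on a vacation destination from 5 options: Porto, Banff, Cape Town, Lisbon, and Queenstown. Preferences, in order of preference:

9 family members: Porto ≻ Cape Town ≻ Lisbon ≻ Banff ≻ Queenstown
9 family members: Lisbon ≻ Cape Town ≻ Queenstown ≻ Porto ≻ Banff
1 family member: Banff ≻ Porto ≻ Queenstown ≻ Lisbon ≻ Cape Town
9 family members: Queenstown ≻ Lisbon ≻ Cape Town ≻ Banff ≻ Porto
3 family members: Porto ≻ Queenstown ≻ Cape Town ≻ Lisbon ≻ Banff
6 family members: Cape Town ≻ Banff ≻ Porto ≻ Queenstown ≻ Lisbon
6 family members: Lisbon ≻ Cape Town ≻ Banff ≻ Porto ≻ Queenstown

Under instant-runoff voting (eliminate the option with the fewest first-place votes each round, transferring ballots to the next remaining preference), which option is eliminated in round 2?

Round 1: Porto 12, Banff 1, Cape Town 6, Lisbon 15, Queenstown 9. Eliminate Banff.
Round 2: Porto 13, Cape Town 6, Lisbon 15, Queenstown 9. Eliminate Cape Town.

Cape Town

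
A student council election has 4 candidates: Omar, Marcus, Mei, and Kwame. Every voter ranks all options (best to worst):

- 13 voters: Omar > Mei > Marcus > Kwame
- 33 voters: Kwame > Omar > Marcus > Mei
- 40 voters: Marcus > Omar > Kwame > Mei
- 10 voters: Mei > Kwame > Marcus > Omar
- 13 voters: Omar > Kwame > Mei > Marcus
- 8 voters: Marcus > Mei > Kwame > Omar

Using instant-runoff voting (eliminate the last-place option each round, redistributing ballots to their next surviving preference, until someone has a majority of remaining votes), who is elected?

Marcus

Round 1: Omar 26, Marcus 48, Mei 10, Kwame 33. Eliminate Mei.
Round 2: Omar 26, Marcus 48, Kwame 43. Eliminate Omar.
Round 3: Marcus 61, Kwame 56. Marcus has a majority.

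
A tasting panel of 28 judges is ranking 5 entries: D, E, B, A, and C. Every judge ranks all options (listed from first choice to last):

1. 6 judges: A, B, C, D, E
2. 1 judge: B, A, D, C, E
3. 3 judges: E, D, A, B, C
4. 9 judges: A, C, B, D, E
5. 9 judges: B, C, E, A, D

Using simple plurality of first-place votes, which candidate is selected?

A

First-place votes: D 0, E 3, B 10, A 15, C 0.
A has the most first-place votes.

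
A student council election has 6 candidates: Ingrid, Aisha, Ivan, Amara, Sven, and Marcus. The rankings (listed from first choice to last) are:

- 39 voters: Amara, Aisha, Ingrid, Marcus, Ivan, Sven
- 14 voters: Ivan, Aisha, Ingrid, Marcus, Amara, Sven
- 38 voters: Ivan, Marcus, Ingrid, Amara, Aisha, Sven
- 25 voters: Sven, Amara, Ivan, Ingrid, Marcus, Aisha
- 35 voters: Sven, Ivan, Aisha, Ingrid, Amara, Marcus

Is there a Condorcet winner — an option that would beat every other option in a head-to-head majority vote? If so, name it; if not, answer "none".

Ivan vs Ingrid: 112–39 for Ivan.
Ivan vs Aisha: 112–39 for Ivan.
Ivan vs Amara: 87–64 for Ivan.
Ivan vs Sven: 91–60 for Ivan.
Ivan vs Marcus: 112–39 for Ivan.
Ivan beats every other option head-to-head.

Ivan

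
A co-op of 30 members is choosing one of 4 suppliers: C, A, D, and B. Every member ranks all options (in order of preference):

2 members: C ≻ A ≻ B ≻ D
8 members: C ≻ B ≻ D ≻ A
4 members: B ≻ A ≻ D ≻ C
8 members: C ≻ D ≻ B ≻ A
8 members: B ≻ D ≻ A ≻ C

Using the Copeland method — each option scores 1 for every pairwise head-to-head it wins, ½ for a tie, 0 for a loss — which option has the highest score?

C: beats A, D, and B → score 3.
A: loses to C, D, and B → score 0.
D: beats A; loses to C and B → score 1.
B: beats A and D; loses to C → score 2.
C has the best pairwise record.

C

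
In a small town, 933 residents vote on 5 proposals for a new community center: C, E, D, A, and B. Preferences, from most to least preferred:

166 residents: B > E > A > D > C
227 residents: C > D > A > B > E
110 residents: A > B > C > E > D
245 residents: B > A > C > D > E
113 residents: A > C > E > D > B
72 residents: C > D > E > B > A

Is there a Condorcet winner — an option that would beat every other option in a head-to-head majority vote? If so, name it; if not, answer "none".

B

B vs C: 521–412 for B.
B vs E: 748–185 for B.
B vs D: 521–412 for B.
B vs A: 483–450 for B.
B beats every other option head-to-head.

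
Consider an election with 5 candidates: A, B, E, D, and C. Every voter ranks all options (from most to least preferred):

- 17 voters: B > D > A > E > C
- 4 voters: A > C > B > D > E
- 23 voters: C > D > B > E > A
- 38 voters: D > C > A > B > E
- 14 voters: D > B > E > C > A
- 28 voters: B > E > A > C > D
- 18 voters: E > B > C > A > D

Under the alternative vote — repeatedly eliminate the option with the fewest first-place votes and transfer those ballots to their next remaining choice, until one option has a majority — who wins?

D

Round 1: A 4, B 45, E 18, D 52, C 23. Eliminate A.
Round 2: B 45, E 18, D 52, C 27. Eliminate E.
Round 3: B 63, D 52, C 27. Eliminate C.
Round 4: B 67, D 75. D has a majority.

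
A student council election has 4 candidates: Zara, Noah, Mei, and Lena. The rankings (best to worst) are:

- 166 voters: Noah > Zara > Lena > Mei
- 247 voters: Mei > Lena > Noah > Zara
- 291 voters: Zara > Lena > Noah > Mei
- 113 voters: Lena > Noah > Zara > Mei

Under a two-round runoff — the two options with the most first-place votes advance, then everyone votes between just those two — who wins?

Zara

Round 1 first-place votes: Zara 291, Noah 166, Mei 247, Lena 113.
Zara and Mei advance.
Runoff: Zara is preferred to Mei by 570 voters; Mei by 247.
Zara wins the runoff.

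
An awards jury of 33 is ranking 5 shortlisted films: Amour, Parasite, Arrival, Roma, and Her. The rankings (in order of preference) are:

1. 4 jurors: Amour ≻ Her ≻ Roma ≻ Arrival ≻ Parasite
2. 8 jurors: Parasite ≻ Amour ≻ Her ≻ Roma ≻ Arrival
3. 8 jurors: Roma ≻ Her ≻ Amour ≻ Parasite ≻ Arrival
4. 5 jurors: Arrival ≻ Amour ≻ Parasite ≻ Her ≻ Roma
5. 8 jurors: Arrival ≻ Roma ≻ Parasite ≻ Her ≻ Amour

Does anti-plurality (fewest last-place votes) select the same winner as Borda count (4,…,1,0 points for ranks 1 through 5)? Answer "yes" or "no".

no

Anti-plurality — last-place votes: Amour 8, Parasite 4, Arrival 16, Roma 5, Her 0. Winner: Her.
Borda — scores: Amour 71, Parasite 66, Arrival 56, Roma 72, Her 65. Winner: Roma.
The two methods disagree.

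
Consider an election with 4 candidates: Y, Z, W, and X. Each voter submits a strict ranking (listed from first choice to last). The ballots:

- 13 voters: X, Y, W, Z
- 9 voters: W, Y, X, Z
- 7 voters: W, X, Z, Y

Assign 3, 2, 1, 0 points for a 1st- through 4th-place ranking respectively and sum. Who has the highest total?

Y: 13·2 + 9·2 + 7·0 = 44
Z: 13·0 + 9·0 + 7·1 = 7
W: 13·1 + 9·3 + 7·3 = 61
X: 13·3 + 9·1 + 7·2 = 62
X has the highest Borda score (62).

X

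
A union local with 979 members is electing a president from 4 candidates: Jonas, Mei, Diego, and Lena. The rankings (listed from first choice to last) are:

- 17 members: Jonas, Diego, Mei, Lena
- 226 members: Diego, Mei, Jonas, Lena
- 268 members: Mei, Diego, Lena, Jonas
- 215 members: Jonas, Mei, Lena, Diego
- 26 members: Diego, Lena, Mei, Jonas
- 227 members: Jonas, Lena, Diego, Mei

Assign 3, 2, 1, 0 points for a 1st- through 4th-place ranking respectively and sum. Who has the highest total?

Jonas: 17·3 + 226·1 + 268·0 + 215·3 + 26·0 + 227·3 = 1603
Mei: 17·1 + 226·2 + 268·3 + 215·2 + 26·1 + 227·0 = 1729
Diego: 17·2 + 226·3 + 268·2 + 215·0 + 26·3 + 227·1 = 1553
Lena: 17·0 + 226·0 + 268·1 + 215·1 + 26·2 + 227·2 = 989
Mei has the highest Borda score (1729).

Mei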